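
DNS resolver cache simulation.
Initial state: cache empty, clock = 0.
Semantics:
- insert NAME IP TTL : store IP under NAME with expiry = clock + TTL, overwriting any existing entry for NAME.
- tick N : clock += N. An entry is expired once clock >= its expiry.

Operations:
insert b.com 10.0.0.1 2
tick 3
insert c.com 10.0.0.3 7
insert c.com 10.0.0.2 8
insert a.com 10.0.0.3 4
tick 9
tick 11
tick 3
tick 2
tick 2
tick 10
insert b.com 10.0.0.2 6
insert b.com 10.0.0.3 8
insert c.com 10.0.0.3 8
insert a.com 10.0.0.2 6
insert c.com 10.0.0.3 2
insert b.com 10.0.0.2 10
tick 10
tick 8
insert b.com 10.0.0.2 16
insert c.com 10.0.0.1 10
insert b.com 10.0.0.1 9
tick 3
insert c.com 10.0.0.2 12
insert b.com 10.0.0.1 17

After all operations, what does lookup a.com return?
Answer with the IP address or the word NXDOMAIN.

Op 1: insert b.com -> 10.0.0.1 (expiry=0+2=2). clock=0
Op 2: tick 3 -> clock=3. purged={b.com}
Op 3: insert c.com -> 10.0.0.3 (expiry=3+7=10). clock=3
Op 4: insert c.com -> 10.0.0.2 (expiry=3+8=11). clock=3
Op 5: insert a.com -> 10.0.0.3 (expiry=3+4=7). clock=3
Op 6: tick 9 -> clock=12. purged={a.com,c.com}
Op 7: tick 11 -> clock=23.
Op 8: tick 3 -> clock=26.
Op 9: tick 2 -> clock=28.
Op 10: tick 2 -> clock=30.
Op 11: tick 10 -> clock=40.
Op 12: insert b.com -> 10.0.0.2 (expiry=40+6=46). clock=40
Op 13: insert b.com -> 10.0.0.3 (expiry=40+8=48). clock=40
Op 14: insert c.com -> 10.0.0.3 (expiry=40+8=48). clock=40
Op 15: insert a.com -> 10.0.0.2 (expiry=40+6=46). clock=40
Op 16: insert c.com -> 10.0.0.3 (expiry=40+2=42). clock=40
Op 17: insert b.com -> 10.0.0.2 (expiry=40+10=50). clock=40
Op 18: tick 10 -> clock=50. purged={a.com,b.com,c.com}
Op 19: tick 8 -> clock=58.
Op 20: insert b.com -> 10.0.0.2 (expiry=58+16=74). clock=58
Op 21: insert c.com -> 10.0.0.1 (expiry=58+10=68). clock=58
Op 22: insert b.com -> 10.0.0.1 (expiry=58+9=67). clock=58
Op 23: tick 3 -> clock=61.
Op 24: insert c.com -> 10.0.0.2 (expiry=61+12=73). clock=61
Op 25: insert b.com -> 10.0.0.1 (expiry=61+17=78). clock=61
lookup a.com: not in cache (expired or never inserted)

Answer: NXDOMAIN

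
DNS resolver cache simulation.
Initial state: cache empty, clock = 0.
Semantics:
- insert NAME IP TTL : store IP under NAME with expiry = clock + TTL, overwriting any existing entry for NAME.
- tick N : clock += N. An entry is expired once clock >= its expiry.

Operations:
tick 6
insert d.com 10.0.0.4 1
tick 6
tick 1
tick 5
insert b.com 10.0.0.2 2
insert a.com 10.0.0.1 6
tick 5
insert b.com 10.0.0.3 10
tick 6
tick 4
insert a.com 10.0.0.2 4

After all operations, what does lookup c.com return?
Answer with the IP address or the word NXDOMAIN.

Answer: NXDOMAIN

Derivation:
Op 1: tick 6 -> clock=6.
Op 2: insert d.com -> 10.0.0.4 (expiry=6+1=7). clock=6
Op 3: tick 6 -> clock=12. purged={d.com}
Op 4: tick 1 -> clock=13.
Op 5: tick 5 -> clock=18.
Op 6: insert b.com -> 10.0.0.2 (expiry=18+2=20). clock=18
Op 7: insert a.com -> 10.0.0.1 (expiry=18+6=24). clock=18
Op 8: tick 5 -> clock=23. purged={b.com}
Op 9: insert b.com -> 10.0.0.3 (expiry=23+10=33). clock=23
Op 10: tick 6 -> clock=29. purged={a.com}
Op 11: tick 4 -> clock=33. purged={b.com}
Op 12: insert a.com -> 10.0.0.2 (expiry=33+4=37). clock=33
lookup c.com: not in cache (expired or never inserted)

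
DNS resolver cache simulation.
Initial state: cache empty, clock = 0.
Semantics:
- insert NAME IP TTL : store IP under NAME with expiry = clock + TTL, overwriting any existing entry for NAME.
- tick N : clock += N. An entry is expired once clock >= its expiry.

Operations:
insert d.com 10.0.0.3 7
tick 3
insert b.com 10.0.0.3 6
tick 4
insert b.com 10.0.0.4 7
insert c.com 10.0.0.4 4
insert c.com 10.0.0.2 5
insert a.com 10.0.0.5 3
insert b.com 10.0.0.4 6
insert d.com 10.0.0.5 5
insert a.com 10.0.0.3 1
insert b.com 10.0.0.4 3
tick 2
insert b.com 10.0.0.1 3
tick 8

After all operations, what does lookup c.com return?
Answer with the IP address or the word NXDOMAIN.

Answer: NXDOMAIN

Derivation:
Op 1: insert d.com -> 10.0.0.3 (expiry=0+7=7). clock=0
Op 2: tick 3 -> clock=3.
Op 3: insert b.com -> 10.0.0.3 (expiry=3+6=9). clock=3
Op 4: tick 4 -> clock=7. purged={d.com}
Op 5: insert b.com -> 10.0.0.4 (expiry=7+7=14). clock=7
Op 6: insert c.com -> 10.0.0.4 (expiry=7+4=11). clock=7
Op 7: insert c.com -> 10.0.0.2 (expiry=7+5=12). clock=7
Op 8: insert a.com -> 10.0.0.5 (expiry=7+3=10). clock=7
Op 9: insert b.com -> 10.0.0.4 (expiry=7+6=13). clock=7
Op 10: insert d.com -> 10.0.0.5 (expiry=7+5=12). clock=7
Op 11: insert a.com -> 10.0.0.3 (expiry=7+1=8). clock=7
Op 12: insert b.com -> 10.0.0.4 (expiry=7+3=10). clock=7
Op 13: tick 2 -> clock=9. purged={a.com}
Op 14: insert b.com -> 10.0.0.1 (expiry=9+3=12). clock=9
Op 15: tick 8 -> clock=17. purged={b.com,c.com,d.com}
lookup c.com: not in cache (expired or never inserted)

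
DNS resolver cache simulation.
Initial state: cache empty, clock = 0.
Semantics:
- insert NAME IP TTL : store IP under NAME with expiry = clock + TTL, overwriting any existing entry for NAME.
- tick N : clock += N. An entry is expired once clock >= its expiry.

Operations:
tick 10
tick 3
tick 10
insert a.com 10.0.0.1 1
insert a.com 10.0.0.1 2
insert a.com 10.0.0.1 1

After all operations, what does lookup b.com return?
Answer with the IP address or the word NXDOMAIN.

Op 1: tick 10 -> clock=10.
Op 2: tick 3 -> clock=13.
Op 3: tick 10 -> clock=23.
Op 4: insert a.com -> 10.0.0.1 (expiry=23+1=24). clock=23
Op 5: insert a.com -> 10.0.0.1 (expiry=23+2=25). clock=23
Op 6: insert a.com -> 10.0.0.1 (expiry=23+1=24). clock=23
lookup b.com: not in cache (expired or never inserted)

Answer: NXDOMAIN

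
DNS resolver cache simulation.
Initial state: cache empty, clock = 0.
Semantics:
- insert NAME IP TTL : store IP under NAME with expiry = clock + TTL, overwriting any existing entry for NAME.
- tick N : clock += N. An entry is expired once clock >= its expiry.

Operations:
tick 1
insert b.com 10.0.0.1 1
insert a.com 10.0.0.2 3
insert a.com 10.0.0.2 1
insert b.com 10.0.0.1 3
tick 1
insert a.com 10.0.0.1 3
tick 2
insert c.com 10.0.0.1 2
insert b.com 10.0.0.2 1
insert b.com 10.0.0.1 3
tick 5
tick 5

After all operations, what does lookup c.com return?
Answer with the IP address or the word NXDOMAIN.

Op 1: tick 1 -> clock=1.
Op 2: insert b.com -> 10.0.0.1 (expiry=1+1=2). clock=1
Op 3: insert a.com -> 10.0.0.2 (expiry=1+3=4). clock=1
Op 4: insert a.com -> 10.0.0.2 (expiry=1+1=2). clock=1
Op 5: insert b.com -> 10.0.0.1 (expiry=1+3=4). clock=1
Op 6: tick 1 -> clock=2. purged={a.com}
Op 7: insert a.com -> 10.0.0.1 (expiry=2+3=5). clock=2
Op 8: tick 2 -> clock=4. purged={b.com}
Op 9: insert c.com -> 10.0.0.1 (expiry=4+2=6). clock=4
Op 10: insert b.com -> 10.0.0.2 (expiry=4+1=5). clock=4
Op 11: insert b.com -> 10.0.0.1 (expiry=4+3=7). clock=4
Op 12: tick 5 -> clock=9. purged={a.com,b.com,c.com}
Op 13: tick 5 -> clock=14.
lookup c.com: not in cache (expired or never inserted)

Answer: NXDOMAIN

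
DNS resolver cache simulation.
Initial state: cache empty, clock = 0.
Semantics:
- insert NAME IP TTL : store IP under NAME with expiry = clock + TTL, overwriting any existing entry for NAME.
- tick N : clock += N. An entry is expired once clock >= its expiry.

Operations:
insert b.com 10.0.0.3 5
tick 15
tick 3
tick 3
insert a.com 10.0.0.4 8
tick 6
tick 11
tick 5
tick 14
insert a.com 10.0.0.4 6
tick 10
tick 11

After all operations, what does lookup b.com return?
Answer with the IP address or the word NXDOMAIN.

Op 1: insert b.com -> 10.0.0.3 (expiry=0+5=5). clock=0
Op 2: tick 15 -> clock=15. purged={b.com}
Op 3: tick 3 -> clock=18.
Op 4: tick 3 -> clock=21.
Op 5: insert a.com -> 10.0.0.4 (expiry=21+8=29). clock=21
Op 6: tick 6 -> clock=27.
Op 7: tick 11 -> clock=38. purged={a.com}
Op 8: tick 5 -> clock=43.
Op 9: tick 14 -> clock=57.
Op 10: insert a.com -> 10.0.0.4 (expiry=57+6=63). clock=57
Op 11: tick 10 -> clock=67. purged={a.com}
Op 12: tick 11 -> clock=78.
lookup b.com: not in cache (expired or never inserted)

Answer: NXDOMAIN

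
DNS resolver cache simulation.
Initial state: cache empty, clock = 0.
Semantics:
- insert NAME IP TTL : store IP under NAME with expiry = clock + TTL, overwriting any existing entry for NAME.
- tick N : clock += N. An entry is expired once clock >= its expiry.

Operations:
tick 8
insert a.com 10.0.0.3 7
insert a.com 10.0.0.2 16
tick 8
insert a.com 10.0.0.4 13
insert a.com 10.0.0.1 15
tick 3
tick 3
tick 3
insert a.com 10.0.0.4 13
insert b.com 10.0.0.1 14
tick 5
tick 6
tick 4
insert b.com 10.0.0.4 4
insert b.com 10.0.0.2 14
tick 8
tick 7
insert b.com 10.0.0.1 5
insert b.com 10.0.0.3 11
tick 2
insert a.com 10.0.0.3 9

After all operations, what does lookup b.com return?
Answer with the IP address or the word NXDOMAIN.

Op 1: tick 8 -> clock=8.
Op 2: insert a.com -> 10.0.0.3 (expiry=8+7=15). clock=8
Op 3: insert a.com -> 10.0.0.2 (expiry=8+16=24). clock=8
Op 4: tick 8 -> clock=16.
Op 5: insert a.com -> 10.0.0.4 (expiry=16+13=29). clock=16
Op 6: insert a.com -> 10.0.0.1 (expiry=16+15=31). clock=16
Op 7: tick 3 -> clock=19.
Op 8: tick 3 -> clock=22.
Op 9: tick 3 -> clock=25.
Op 10: insert a.com -> 10.0.0.4 (expiry=25+13=38). clock=25
Op 11: insert b.com -> 10.0.0.1 (expiry=25+14=39). clock=25
Op 12: tick 5 -> clock=30.
Op 13: tick 6 -> clock=36.
Op 14: tick 4 -> clock=40. purged={a.com,b.com}
Op 15: insert b.com -> 10.0.0.4 (expiry=40+4=44). clock=40
Op 16: insert b.com -> 10.0.0.2 (expiry=40+14=54). clock=40
Op 17: tick 8 -> clock=48.
Op 18: tick 7 -> clock=55. purged={b.com}
Op 19: insert b.com -> 10.0.0.1 (expiry=55+5=60). clock=55
Op 20: insert b.com -> 10.0.0.3 (expiry=55+11=66). clock=55
Op 21: tick 2 -> clock=57.
Op 22: insert a.com -> 10.0.0.3 (expiry=57+9=66). clock=57
lookup b.com: present, ip=10.0.0.3 expiry=66 > clock=57

Answer: 10.0.0.3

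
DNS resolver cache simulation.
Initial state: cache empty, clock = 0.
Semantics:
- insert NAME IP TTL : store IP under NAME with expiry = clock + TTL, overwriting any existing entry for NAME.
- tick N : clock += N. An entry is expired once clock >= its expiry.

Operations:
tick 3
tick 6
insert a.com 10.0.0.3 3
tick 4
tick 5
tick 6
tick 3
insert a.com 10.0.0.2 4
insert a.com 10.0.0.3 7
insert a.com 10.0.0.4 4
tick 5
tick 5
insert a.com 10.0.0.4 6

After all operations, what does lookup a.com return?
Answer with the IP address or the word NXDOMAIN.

Answer: 10.0.0.4

Derivation:
Op 1: tick 3 -> clock=3.
Op 2: tick 6 -> clock=9.
Op 3: insert a.com -> 10.0.0.3 (expiry=9+3=12). clock=9
Op 4: tick 4 -> clock=13. purged={a.com}
Op 5: tick 5 -> clock=18.
Op 6: tick 6 -> clock=24.
Op 7: tick 3 -> clock=27.
Op 8: insert a.com -> 10.0.0.2 (expiry=27+4=31). clock=27
Op 9: insert a.com -> 10.0.0.3 (expiry=27+7=34). clock=27
Op 10: insert a.com -> 10.0.0.4 (expiry=27+4=31). clock=27
Op 11: tick 5 -> clock=32. purged={a.com}
Op 12: tick 5 -> clock=37.
Op 13: insert a.com -> 10.0.0.4 (expiry=37+6=43). clock=37
lookup a.com: present, ip=10.0.0.4 expiry=43 > clock=37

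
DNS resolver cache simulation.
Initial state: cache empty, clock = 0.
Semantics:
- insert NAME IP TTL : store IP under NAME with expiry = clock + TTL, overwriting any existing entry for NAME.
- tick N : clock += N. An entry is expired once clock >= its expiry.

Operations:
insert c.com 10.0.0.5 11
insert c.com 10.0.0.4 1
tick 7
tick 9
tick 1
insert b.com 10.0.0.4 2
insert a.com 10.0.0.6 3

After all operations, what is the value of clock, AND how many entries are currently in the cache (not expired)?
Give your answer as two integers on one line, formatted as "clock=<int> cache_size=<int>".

Answer: clock=17 cache_size=2

Derivation:
Op 1: insert c.com -> 10.0.0.5 (expiry=0+11=11). clock=0
Op 2: insert c.com -> 10.0.0.4 (expiry=0+1=1). clock=0
Op 3: tick 7 -> clock=7. purged={c.com}
Op 4: tick 9 -> clock=16.
Op 5: tick 1 -> clock=17.
Op 6: insert b.com -> 10.0.0.4 (expiry=17+2=19). clock=17
Op 7: insert a.com -> 10.0.0.6 (expiry=17+3=20). clock=17
Final clock = 17
Final cache (unexpired): {a.com,b.com} -> size=2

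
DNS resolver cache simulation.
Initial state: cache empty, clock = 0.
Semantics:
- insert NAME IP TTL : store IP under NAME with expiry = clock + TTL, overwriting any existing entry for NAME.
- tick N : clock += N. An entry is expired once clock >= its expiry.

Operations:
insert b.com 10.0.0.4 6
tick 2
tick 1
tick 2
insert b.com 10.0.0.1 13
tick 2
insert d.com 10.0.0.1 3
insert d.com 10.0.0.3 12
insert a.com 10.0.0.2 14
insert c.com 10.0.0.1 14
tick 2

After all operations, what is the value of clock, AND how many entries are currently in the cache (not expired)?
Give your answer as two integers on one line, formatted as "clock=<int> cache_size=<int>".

Answer: clock=9 cache_size=4

Derivation:
Op 1: insert b.com -> 10.0.0.4 (expiry=0+6=6). clock=0
Op 2: tick 2 -> clock=2.
Op 3: tick 1 -> clock=3.
Op 4: tick 2 -> clock=5.
Op 5: insert b.com -> 10.0.0.1 (expiry=5+13=18). clock=5
Op 6: tick 2 -> clock=7.
Op 7: insert d.com -> 10.0.0.1 (expiry=7+3=10). clock=7
Op 8: insert d.com -> 10.0.0.3 (expiry=7+12=19). clock=7
Op 9: insert a.com -> 10.0.0.2 (expiry=7+14=21). clock=7
Op 10: insert c.com -> 10.0.0.1 (expiry=7+14=21). clock=7
Op 11: tick 2 -> clock=9.
Final clock = 9
Final cache (unexpired): {a.com,b.com,c.com,d.com} -> size=4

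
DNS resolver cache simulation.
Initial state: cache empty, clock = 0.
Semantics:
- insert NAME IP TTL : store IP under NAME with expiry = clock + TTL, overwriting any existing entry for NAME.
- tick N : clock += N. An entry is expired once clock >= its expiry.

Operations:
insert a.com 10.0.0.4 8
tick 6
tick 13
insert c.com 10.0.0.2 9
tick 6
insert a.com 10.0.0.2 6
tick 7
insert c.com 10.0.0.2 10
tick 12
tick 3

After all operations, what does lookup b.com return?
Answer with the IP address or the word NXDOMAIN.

Answer: NXDOMAIN

Derivation:
Op 1: insert a.com -> 10.0.0.4 (expiry=0+8=8). clock=0
Op 2: tick 6 -> clock=6.
Op 3: tick 13 -> clock=19. purged={a.com}
Op 4: insert c.com -> 10.0.0.2 (expiry=19+9=28). clock=19
Op 5: tick 6 -> clock=25.
Op 6: insert a.com -> 10.0.0.2 (expiry=25+6=31). clock=25
Op 7: tick 7 -> clock=32. purged={a.com,c.com}
Op 8: insert c.com -> 10.0.0.2 (expiry=32+10=42). clock=32
Op 9: tick 12 -> clock=44. purged={c.com}
Op 10: tick 3 -> clock=47.
lookup b.com: not in cache (expired or never inserted)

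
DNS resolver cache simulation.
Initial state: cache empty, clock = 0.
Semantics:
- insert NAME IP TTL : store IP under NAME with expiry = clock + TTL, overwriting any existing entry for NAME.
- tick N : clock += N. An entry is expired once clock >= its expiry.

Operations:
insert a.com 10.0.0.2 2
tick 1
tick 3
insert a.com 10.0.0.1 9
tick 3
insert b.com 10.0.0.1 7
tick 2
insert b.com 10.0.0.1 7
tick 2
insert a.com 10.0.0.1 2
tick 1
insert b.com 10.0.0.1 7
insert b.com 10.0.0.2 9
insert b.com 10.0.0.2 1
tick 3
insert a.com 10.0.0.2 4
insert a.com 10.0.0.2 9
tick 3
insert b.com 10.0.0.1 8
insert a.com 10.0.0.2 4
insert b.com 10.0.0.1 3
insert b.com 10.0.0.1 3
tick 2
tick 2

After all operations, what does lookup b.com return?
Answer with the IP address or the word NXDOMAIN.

Op 1: insert a.com -> 10.0.0.2 (expiry=0+2=2). clock=0
Op 2: tick 1 -> clock=1.
Op 3: tick 3 -> clock=4. purged={a.com}
Op 4: insert a.com -> 10.0.0.1 (expiry=4+9=13). clock=4
Op 5: tick 3 -> clock=7.
Op 6: insert b.com -> 10.0.0.1 (expiry=7+7=14). clock=7
Op 7: tick 2 -> clock=9.
Op 8: insert b.com -> 10.0.0.1 (expiry=9+7=16). clock=9
Op 9: tick 2 -> clock=11.
Op 10: insert a.com -> 10.0.0.1 (expiry=11+2=13). clock=11
Op 11: tick 1 -> clock=12.
Op 12: insert b.com -> 10.0.0.1 (expiry=12+7=19). clock=12
Op 13: insert b.com -> 10.0.0.2 (expiry=12+9=21). clock=12
Op 14: insert b.com -> 10.0.0.2 (expiry=12+1=13). clock=12
Op 15: tick 3 -> clock=15. purged={a.com,b.com}
Op 16: insert a.com -> 10.0.0.2 (expiry=15+4=19). clock=15
Op 17: insert a.com -> 10.0.0.2 (expiry=15+9=24). clock=15
Op 18: tick 3 -> clock=18.
Op 19: insert b.com -> 10.0.0.1 (expiry=18+8=26). clock=18
Op 20: insert a.com -> 10.0.0.2 (expiry=18+4=22). clock=18
Op 21: insert b.com -> 10.0.0.1 (expiry=18+3=21). clock=18
Op 22: insert b.com -> 10.0.0.1 (expiry=18+3=21). clock=18
Op 23: tick 2 -> clock=20.
Op 24: tick 2 -> clock=22. purged={a.com,b.com}
lookup b.com: not in cache (expired or never inserted)

Answer: NXDOMAIN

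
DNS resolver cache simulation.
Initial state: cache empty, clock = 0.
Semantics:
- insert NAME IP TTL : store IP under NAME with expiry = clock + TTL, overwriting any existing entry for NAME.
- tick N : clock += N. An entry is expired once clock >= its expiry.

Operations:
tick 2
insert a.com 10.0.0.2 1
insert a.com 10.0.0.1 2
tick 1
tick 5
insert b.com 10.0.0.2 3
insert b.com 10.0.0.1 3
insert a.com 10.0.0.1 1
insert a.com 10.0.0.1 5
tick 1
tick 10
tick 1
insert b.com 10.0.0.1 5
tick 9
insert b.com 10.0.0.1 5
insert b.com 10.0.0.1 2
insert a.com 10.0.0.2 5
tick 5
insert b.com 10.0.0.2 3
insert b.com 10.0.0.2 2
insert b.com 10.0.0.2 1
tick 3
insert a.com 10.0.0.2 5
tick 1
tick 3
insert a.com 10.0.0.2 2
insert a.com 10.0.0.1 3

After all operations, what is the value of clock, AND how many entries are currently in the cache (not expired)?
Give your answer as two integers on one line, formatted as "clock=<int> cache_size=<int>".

Answer: clock=41 cache_size=1

Derivation:
Op 1: tick 2 -> clock=2.
Op 2: insert a.com -> 10.0.0.2 (expiry=2+1=3). clock=2
Op 3: insert a.com -> 10.0.0.1 (expiry=2+2=4). clock=2
Op 4: tick 1 -> clock=3.
Op 5: tick 5 -> clock=8. purged={a.com}
Op 6: insert b.com -> 10.0.0.2 (expiry=8+3=11). clock=8
Op 7: insert b.com -> 10.0.0.1 (expiry=8+3=11). clock=8
Op 8: insert a.com -> 10.0.0.1 (expiry=8+1=9). clock=8
Op 9: insert a.com -> 10.0.0.1 (expiry=8+5=13). clock=8
Op 10: tick 1 -> clock=9.
Op 11: tick 10 -> clock=19. purged={a.com,b.com}
Op 12: tick 1 -> clock=20.
Op 13: insert b.com -> 10.0.0.1 (expiry=20+5=25). clock=20
Op 14: tick 9 -> clock=29. purged={b.com}
Op 15: insert b.com -> 10.0.0.1 (expiry=29+5=34). clock=29
Op 16: insert b.com -> 10.0.0.1 (expiry=29+2=31). clock=29
Op 17: insert a.com -> 10.0.0.2 (expiry=29+5=34). clock=29
Op 18: tick 5 -> clock=34. purged={a.com,b.com}
Op 19: insert b.com -> 10.0.0.2 (expiry=34+3=37). clock=34
Op 20: insert b.com -> 10.0.0.2 (expiry=34+2=36). clock=34
Op 21: insert b.com -> 10.0.0.2 (expiry=34+1=35). clock=34
Op 22: tick 3 -> clock=37. purged={b.com}
Op 23: insert a.com -> 10.0.0.2 (expiry=37+5=42). clock=37
Op 24: tick 1 -> clock=38.
Op 25: tick 3 -> clock=41.
Op 26: insert a.com -> 10.0.0.2 (expiry=41+2=43). clock=41
Op 27: insert a.com -> 10.0.0.1 (expiry=41+3=44). clock=41
Final clock = 41
Final cache (unexpired): {a.com} -> size=1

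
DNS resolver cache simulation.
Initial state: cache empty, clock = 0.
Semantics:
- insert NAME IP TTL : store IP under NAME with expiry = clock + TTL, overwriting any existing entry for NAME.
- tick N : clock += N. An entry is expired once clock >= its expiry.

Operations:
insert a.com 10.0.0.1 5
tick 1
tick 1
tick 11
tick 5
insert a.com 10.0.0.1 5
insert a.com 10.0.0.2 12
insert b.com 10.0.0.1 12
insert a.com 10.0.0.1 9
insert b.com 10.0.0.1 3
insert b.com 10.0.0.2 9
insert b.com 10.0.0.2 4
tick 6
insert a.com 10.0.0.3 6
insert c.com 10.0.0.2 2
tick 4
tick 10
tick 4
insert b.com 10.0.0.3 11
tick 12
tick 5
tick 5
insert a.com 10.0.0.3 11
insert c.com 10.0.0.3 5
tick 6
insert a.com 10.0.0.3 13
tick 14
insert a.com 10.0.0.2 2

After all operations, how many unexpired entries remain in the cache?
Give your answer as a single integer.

Op 1: insert a.com -> 10.0.0.1 (expiry=0+5=5). clock=0
Op 2: tick 1 -> clock=1.
Op 3: tick 1 -> clock=2.
Op 4: tick 11 -> clock=13. purged={a.com}
Op 5: tick 5 -> clock=18.
Op 6: insert a.com -> 10.0.0.1 (expiry=18+5=23). clock=18
Op 7: insert a.com -> 10.0.0.2 (expiry=18+12=30). clock=18
Op 8: insert b.com -> 10.0.0.1 (expiry=18+12=30). clock=18
Op 9: insert a.com -> 10.0.0.1 (expiry=18+9=27). clock=18
Op 10: insert b.com -> 10.0.0.1 (expiry=18+3=21). clock=18
Op 11: insert b.com -> 10.0.0.2 (expiry=18+9=27). clock=18
Op 12: insert b.com -> 10.0.0.2 (expiry=18+4=22). clock=18
Op 13: tick 6 -> clock=24. purged={b.com}
Op 14: insert a.com -> 10.0.0.3 (expiry=24+6=30). clock=24
Op 15: insert c.com -> 10.0.0.2 (expiry=24+2=26). clock=24
Op 16: tick 4 -> clock=28. purged={c.com}
Op 17: tick 10 -> clock=38. purged={a.com}
Op 18: tick 4 -> clock=42.
Op 19: insert b.com -> 10.0.0.3 (expiry=42+11=53). clock=42
Op 20: tick 12 -> clock=54. purged={b.com}
Op 21: tick 5 -> clock=59.
Op 22: tick 5 -> clock=64.
Op 23: insert a.com -> 10.0.0.3 (expiry=64+11=75). clock=64
Op 24: insert c.com -> 10.0.0.3 (expiry=64+5=69). clock=64
Op 25: tick 6 -> clock=70. purged={c.com}
Op 26: insert a.com -> 10.0.0.3 (expiry=70+13=83). clock=70
Op 27: tick 14 -> clock=84. purged={a.com}
Op 28: insert a.com -> 10.0.0.2 (expiry=84+2=86). clock=84
Final cache (unexpired): {a.com} -> size=1

Answer: 1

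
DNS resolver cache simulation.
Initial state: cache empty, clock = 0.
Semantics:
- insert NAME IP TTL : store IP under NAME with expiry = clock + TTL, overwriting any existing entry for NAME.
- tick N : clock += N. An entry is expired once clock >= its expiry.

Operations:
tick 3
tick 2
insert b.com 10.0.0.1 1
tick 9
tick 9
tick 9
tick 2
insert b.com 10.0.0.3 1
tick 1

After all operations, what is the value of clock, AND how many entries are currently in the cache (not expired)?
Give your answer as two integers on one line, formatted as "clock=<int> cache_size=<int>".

Op 1: tick 3 -> clock=3.
Op 2: tick 2 -> clock=5.
Op 3: insert b.com -> 10.0.0.1 (expiry=5+1=6). clock=5
Op 4: tick 9 -> clock=14. purged={b.com}
Op 5: tick 9 -> clock=23.
Op 6: tick 9 -> clock=32.
Op 7: tick 2 -> clock=34.
Op 8: insert b.com -> 10.0.0.3 (expiry=34+1=35). clock=34
Op 9: tick 1 -> clock=35. purged={b.com}
Final clock = 35
Final cache (unexpired): {} -> size=0

Answer: clock=35 cache_size=0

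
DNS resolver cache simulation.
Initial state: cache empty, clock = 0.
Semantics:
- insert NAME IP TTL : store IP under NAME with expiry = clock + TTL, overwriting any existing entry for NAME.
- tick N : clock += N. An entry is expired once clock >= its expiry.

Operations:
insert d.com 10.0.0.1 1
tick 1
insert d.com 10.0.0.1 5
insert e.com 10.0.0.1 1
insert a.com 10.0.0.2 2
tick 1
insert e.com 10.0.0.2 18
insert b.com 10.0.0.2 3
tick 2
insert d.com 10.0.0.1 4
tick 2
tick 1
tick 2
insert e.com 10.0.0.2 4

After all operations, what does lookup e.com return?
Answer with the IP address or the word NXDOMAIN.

Answer: 10.0.0.2

Derivation:
Op 1: insert d.com -> 10.0.0.1 (expiry=0+1=1). clock=0
Op 2: tick 1 -> clock=1. purged={d.com}
Op 3: insert d.com -> 10.0.0.1 (expiry=1+5=6). clock=1
Op 4: insert e.com -> 10.0.0.1 (expiry=1+1=2). clock=1
Op 5: insert a.com -> 10.0.0.2 (expiry=1+2=3). clock=1
Op 6: tick 1 -> clock=2. purged={e.com}
Op 7: insert e.com -> 10.0.0.2 (expiry=2+18=20). clock=2
Op 8: insert b.com -> 10.0.0.2 (expiry=2+3=5). clock=2
Op 9: tick 2 -> clock=4. purged={a.com}
Op 10: insert d.com -> 10.0.0.1 (expiry=4+4=8). clock=4
Op 11: tick 2 -> clock=6. purged={b.com}
Op 12: tick 1 -> clock=7.
Op 13: tick 2 -> clock=9. purged={d.com}
Op 14: insert e.com -> 10.0.0.2 (expiry=9+4=13). clock=9
lookup e.com: present, ip=10.0.0.2 expiry=13 > clock=9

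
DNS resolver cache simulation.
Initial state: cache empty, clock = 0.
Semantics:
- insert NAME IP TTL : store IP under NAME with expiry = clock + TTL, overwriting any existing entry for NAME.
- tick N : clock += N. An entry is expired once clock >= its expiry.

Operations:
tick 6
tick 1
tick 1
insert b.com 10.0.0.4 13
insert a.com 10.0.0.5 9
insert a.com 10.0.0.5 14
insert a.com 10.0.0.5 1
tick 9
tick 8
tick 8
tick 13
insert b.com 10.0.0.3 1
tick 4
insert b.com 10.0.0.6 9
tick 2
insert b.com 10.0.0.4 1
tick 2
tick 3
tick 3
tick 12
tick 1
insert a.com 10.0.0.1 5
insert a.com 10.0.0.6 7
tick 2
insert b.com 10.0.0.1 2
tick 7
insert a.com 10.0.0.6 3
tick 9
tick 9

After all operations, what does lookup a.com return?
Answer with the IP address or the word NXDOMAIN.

Answer: NXDOMAIN

Derivation:
Op 1: tick 6 -> clock=6.
Op 2: tick 1 -> clock=7.
Op 3: tick 1 -> clock=8.
Op 4: insert b.com -> 10.0.0.4 (expiry=8+13=21). clock=8
Op 5: insert a.com -> 10.0.0.5 (expiry=8+9=17). clock=8
Op 6: insert a.com -> 10.0.0.5 (expiry=8+14=22). clock=8
Op 7: insert a.com -> 10.0.0.5 (expiry=8+1=9). clock=8
Op 8: tick 9 -> clock=17. purged={a.com}
Op 9: tick 8 -> clock=25. purged={b.com}
Op 10: tick 8 -> clock=33.
Op 11: tick 13 -> clock=46.
Op 12: insert b.com -> 10.0.0.3 (expiry=46+1=47). clock=46
Op 13: tick 4 -> clock=50. purged={b.com}
Op 14: insert b.com -> 10.0.0.6 (expiry=50+9=59). clock=50
Op 15: tick 2 -> clock=52.
Op 16: insert b.com -> 10.0.0.4 (expiry=52+1=53). clock=52
Op 17: tick 2 -> clock=54. purged={b.com}
Op 18: tick 3 -> clock=57.
Op 19: tick 3 -> clock=60.
Op 20: tick 12 -> clock=72.
Op 21: tick 1 -> clock=73.
Op 22: insert a.com -> 10.0.0.1 (expiry=73+5=78). clock=73
Op 23: insert a.com -> 10.0.0.6 (expiry=73+7=80). clock=73
Op 24: tick 2 -> clock=75.
Op 25: insert b.com -> 10.0.0.1 (expiry=75+2=77). clock=75
Op 26: tick 7 -> clock=82. purged={a.com,b.com}
Op 27: insert a.com -> 10.0.0.6 (expiry=82+3=85). clock=82
Op 28: tick 9 -> clock=91. purged={a.com}
Op 29: tick 9 -> clock=100.
lookup a.com: not in cache (expired or never inserted)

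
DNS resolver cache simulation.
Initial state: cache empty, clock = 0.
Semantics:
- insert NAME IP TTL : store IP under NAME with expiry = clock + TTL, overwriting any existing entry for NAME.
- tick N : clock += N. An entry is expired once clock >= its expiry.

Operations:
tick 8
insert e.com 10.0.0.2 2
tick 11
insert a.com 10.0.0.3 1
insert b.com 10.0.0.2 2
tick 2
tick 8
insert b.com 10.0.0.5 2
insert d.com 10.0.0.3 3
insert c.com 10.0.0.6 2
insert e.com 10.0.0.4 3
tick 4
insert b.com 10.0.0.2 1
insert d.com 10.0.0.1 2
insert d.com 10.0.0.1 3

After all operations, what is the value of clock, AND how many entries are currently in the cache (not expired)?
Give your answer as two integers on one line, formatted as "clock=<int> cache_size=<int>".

Op 1: tick 8 -> clock=8.
Op 2: insert e.com -> 10.0.0.2 (expiry=8+2=10). clock=8
Op 3: tick 11 -> clock=19. purged={e.com}
Op 4: insert a.com -> 10.0.0.3 (expiry=19+1=20). clock=19
Op 5: insert b.com -> 10.0.0.2 (expiry=19+2=21). clock=19
Op 6: tick 2 -> clock=21. purged={a.com,b.com}
Op 7: tick 8 -> clock=29.
Op 8: insert b.com -> 10.0.0.5 (expiry=29+2=31). clock=29
Op 9: insert d.com -> 10.0.0.3 (expiry=29+3=32). clock=29
Op 10: insert c.com -> 10.0.0.6 (expiry=29+2=31). clock=29
Op 11: insert e.com -> 10.0.0.4 (expiry=29+3=32). clock=29
Op 12: tick 4 -> clock=33. purged={b.com,c.com,d.com,e.com}
Op 13: insert b.com -> 10.0.0.2 (expiry=33+1=34). clock=33
Op 14: insert d.com -> 10.0.0.1 (expiry=33+2=35). clock=33
Op 15: insert d.com -> 10.0.0.1 (expiry=33+3=36). clock=33
Final clock = 33
Final cache (unexpired): {b.com,d.com} -> size=2

Answer: clock=33 cache_size=2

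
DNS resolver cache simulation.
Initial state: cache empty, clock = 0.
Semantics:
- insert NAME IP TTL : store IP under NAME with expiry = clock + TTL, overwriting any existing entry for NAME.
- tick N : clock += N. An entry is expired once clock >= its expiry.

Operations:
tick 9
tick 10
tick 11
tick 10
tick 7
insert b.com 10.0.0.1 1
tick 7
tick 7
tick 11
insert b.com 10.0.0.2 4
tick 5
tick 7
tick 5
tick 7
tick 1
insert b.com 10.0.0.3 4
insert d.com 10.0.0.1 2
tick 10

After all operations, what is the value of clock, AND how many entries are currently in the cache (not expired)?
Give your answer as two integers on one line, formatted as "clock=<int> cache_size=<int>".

Answer: clock=107 cache_size=0

Derivation:
Op 1: tick 9 -> clock=9.
Op 2: tick 10 -> clock=19.
Op 3: tick 11 -> clock=30.
Op 4: tick 10 -> clock=40.
Op 5: tick 7 -> clock=47.
Op 6: insert b.com -> 10.0.0.1 (expiry=47+1=48). clock=47
Op 7: tick 7 -> clock=54. purged={b.com}
Op 8: tick 7 -> clock=61.
Op 9: tick 11 -> clock=72.
Op 10: insert b.com -> 10.0.0.2 (expiry=72+4=76). clock=72
Op 11: tick 5 -> clock=77. purged={b.com}
Op 12: tick 7 -> clock=84.
Op 13: tick 5 -> clock=89.
Op 14: tick 7 -> clock=96.
Op 15: tick 1 -> clock=97.
Op 16: insert b.com -> 10.0.0.3 (expiry=97+4=101). clock=97
Op 17: insert d.com -> 10.0.0.1 (expiry=97+2=99). clock=97
Op 18: tick 10 -> clock=107. purged={b.com,d.com}
Final clock = 107
Final cache (unexpired): {} -> size=0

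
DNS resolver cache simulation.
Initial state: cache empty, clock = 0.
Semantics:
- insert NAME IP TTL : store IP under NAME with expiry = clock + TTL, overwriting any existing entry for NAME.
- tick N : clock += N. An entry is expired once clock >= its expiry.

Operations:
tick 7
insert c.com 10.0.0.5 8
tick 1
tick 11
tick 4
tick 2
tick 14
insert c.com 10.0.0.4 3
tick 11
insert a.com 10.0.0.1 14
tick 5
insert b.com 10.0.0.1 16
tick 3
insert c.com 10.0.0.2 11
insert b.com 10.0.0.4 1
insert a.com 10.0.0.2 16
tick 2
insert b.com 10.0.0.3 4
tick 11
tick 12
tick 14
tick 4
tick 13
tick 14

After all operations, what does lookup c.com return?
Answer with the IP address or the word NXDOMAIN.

Op 1: tick 7 -> clock=7.
Op 2: insert c.com -> 10.0.0.5 (expiry=7+8=15). clock=7
Op 3: tick 1 -> clock=8.
Op 4: tick 11 -> clock=19. purged={c.com}
Op 5: tick 4 -> clock=23.
Op 6: tick 2 -> clock=25.
Op 7: tick 14 -> clock=39.
Op 8: insert c.com -> 10.0.0.4 (expiry=39+3=42). clock=39
Op 9: tick 11 -> clock=50. purged={c.com}
Op 10: insert a.com -> 10.0.0.1 (expiry=50+14=64). clock=50
Op 11: tick 5 -> clock=55.
Op 12: insert b.com -> 10.0.0.1 (expiry=55+16=71). clock=55
Op 13: tick 3 -> clock=58.
Op 14: insert c.com -> 10.0.0.2 (expiry=58+11=69). clock=58
Op 15: insert b.com -> 10.0.0.4 (expiry=58+1=59). clock=58
Op 16: insert a.com -> 10.0.0.2 (expiry=58+16=74). clock=58
Op 17: tick 2 -> clock=60. purged={b.com}
Op 18: insert b.com -> 10.0.0.3 (expiry=60+4=64). clock=60
Op 19: tick 11 -> clock=71. purged={b.com,c.com}
Op 20: tick 12 -> clock=83. purged={a.com}
Op 21: tick 14 -> clock=97.
Op 22: tick 4 -> clock=101.
Op 23: tick 13 -> clock=114.
Op 24: tick 14 -> clock=128.
lookup c.com: not in cache (expired or never inserted)

Answer: NXDOMAIN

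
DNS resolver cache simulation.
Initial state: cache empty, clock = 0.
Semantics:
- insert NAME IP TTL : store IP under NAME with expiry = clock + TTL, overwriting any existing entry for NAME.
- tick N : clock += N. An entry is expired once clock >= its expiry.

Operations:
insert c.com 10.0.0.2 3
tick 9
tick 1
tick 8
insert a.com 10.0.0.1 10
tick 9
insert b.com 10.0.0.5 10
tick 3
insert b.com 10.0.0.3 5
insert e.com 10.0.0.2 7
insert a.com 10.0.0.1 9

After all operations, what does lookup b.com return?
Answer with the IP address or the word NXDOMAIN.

Answer: 10.0.0.3

Derivation:
Op 1: insert c.com -> 10.0.0.2 (expiry=0+3=3). clock=0
Op 2: tick 9 -> clock=9. purged={c.com}
Op 3: tick 1 -> clock=10.
Op 4: tick 8 -> clock=18.
Op 5: insert a.com -> 10.0.0.1 (expiry=18+10=28). clock=18
Op 6: tick 9 -> clock=27.
Op 7: insert b.com -> 10.0.0.5 (expiry=27+10=37). clock=27
Op 8: tick 3 -> clock=30. purged={a.com}
Op 9: insert b.com -> 10.0.0.3 (expiry=30+5=35). clock=30
Op 10: insert e.com -> 10.0.0.2 (expiry=30+7=37). clock=30
Op 11: insert a.com -> 10.0.0.1 (expiry=30+9=39). clock=30
lookup b.com: present, ip=10.0.0.3 expiry=35 > clock=30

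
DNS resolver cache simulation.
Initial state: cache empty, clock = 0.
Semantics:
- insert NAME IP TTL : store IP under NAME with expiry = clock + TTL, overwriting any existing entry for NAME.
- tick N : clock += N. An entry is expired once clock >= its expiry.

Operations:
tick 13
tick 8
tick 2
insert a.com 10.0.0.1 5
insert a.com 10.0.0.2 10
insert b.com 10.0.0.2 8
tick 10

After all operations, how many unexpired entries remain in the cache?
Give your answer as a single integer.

Answer: 0

Derivation:
Op 1: tick 13 -> clock=13.
Op 2: tick 8 -> clock=21.
Op 3: tick 2 -> clock=23.
Op 4: insert a.com -> 10.0.0.1 (expiry=23+5=28). clock=23
Op 5: insert a.com -> 10.0.0.2 (expiry=23+10=33). clock=23
Op 6: insert b.com -> 10.0.0.2 (expiry=23+8=31). clock=23
Op 7: tick 10 -> clock=33. purged={a.com,b.com}
Final cache (unexpired): {} -> size=0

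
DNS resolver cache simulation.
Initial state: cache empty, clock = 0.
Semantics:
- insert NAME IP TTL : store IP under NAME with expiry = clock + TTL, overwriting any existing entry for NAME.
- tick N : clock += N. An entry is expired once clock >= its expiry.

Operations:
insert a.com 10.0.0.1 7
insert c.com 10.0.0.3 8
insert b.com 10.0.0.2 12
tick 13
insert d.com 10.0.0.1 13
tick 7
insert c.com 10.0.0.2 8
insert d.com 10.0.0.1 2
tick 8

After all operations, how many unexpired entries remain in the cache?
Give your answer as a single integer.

Op 1: insert a.com -> 10.0.0.1 (expiry=0+7=7). clock=0
Op 2: insert c.com -> 10.0.0.3 (expiry=0+8=8). clock=0
Op 3: insert b.com -> 10.0.0.2 (expiry=0+12=12). clock=0
Op 4: tick 13 -> clock=13. purged={a.com,b.com,c.com}
Op 5: insert d.com -> 10.0.0.1 (expiry=13+13=26). clock=13
Op 6: tick 7 -> clock=20.
Op 7: insert c.com -> 10.0.0.2 (expiry=20+8=28). clock=20
Op 8: insert d.com -> 10.0.0.1 (expiry=20+2=22). clock=20
Op 9: tick 8 -> clock=28. purged={c.com,d.com}
Final cache (unexpired): {} -> size=0

Answer: 0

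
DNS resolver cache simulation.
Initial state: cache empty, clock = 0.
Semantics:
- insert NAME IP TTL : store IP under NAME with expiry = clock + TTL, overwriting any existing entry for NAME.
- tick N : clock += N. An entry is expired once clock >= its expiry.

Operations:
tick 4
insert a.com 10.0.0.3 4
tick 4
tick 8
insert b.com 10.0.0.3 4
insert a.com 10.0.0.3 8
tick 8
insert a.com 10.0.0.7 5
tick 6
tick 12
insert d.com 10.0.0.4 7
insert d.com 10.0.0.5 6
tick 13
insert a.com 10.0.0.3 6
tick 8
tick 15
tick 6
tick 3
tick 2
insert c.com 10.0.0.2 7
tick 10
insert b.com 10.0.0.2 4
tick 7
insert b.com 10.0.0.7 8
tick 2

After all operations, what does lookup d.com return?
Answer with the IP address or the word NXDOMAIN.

Op 1: tick 4 -> clock=4.
Op 2: insert a.com -> 10.0.0.3 (expiry=4+4=8). clock=4
Op 3: tick 4 -> clock=8. purged={a.com}
Op 4: tick 8 -> clock=16.
Op 5: insert b.com -> 10.0.0.3 (expiry=16+4=20). clock=16
Op 6: insert a.com -> 10.0.0.3 (expiry=16+8=24). clock=16
Op 7: tick 8 -> clock=24. purged={a.com,b.com}
Op 8: insert a.com -> 10.0.0.7 (expiry=24+5=29). clock=24
Op 9: tick 6 -> clock=30. purged={a.com}
Op 10: tick 12 -> clock=42.
Op 11: insert d.com -> 10.0.0.4 (expiry=42+7=49). clock=42
Op 12: insert d.com -> 10.0.0.5 (expiry=42+6=48). clock=42
Op 13: tick 13 -> clock=55. purged={d.com}
Op 14: insert a.com -> 10.0.0.3 (expiry=55+6=61). clock=55
Op 15: tick 8 -> clock=63. purged={a.com}
Op 16: tick 15 -> clock=78.
Op 17: tick 6 -> clock=84.
Op 18: tick 3 -> clock=87.
Op 19: tick 2 -> clock=89.
Op 20: insert c.com -> 10.0.0.2 (expiry=89+7=96). clock=89
Op 21: tick 10 -> clock=99. purged={c.com}
Op 22: insert b.com -> 10.0.0.2 (expiry=99+4=103). clock=99
Op 23: tick 7 -> clock=106. purged={b.com}
Op 24: insert b.com -> 10.0.0.7 (expiry=106+8=114). clock=106
Op 25: tick 2 -> clock=108.
lookup d.com: not in cache (expired or never inserted)

Answer: NXDOMAIN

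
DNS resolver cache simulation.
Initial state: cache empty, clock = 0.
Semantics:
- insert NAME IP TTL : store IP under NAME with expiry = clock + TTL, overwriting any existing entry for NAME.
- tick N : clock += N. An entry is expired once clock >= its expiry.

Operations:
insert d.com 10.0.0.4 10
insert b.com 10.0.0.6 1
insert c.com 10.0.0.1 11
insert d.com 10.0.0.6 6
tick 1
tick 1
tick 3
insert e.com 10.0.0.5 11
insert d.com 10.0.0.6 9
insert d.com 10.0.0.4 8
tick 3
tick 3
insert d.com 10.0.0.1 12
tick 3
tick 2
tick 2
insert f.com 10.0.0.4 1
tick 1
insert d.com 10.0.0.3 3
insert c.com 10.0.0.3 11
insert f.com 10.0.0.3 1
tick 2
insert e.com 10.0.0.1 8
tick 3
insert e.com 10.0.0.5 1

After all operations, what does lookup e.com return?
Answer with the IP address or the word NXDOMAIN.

Op 1: insert d.com -> 10.0.0.4 (expiry=0+10=10). clock=0
Op 2: insert b.com -> 10.0.0.6 (expiry=0+1=1). clock=0
Op 3: insert c.com -> 10.0.0.1 (expiry=0+11=11). clock=0
Op 4: insert d.com -> 10.0.0.6 (expiry=0+6=6). clock=0
Op 5: tick 1 -> clock=1. purged={b.com}
Op 6: tick 1 -> clock=2.
Op 7: tick 3 -> clock=5.
Op 8: insert e.com -> 10.0.0.5 (expiry=5+11=16). clock=5
Op 9: insert d.com -> 10.0.0.6 (expiry=5+9=14). clock=5
Op 10: insert d.com -> 10.0.0.4 (expiry=5+8=13). clock=5
Op 11: tick 3 -> clock=8.
Op 12: tick 3 -> clock=11. purged={c.com}
Op 13: insert d.com -> 10.0.0.1 (expiry=11+12=23). clock=11
Op 14: tick 3 -> clock=14.
Op 15: tick 2 -> clock=16. purged={e.com}
Op 16: tick 2 -> clock=18.
Op 17: insert f.com -> 10.0.0.4 (expiry=18+1=19). clock=18
Op 18: tick 1 -> clock=19. purged={f.com}
Op 19: insert d.com -> 10.0.0.3 (expiry=19+3=22). clock=19
Op 20: insert c.com -> 10.0.0.3 (expiry=19+11=30). clock=19
Op 21: insert f.com -> 10.0.0.3 (expiry=19+1=20). clock=19
Op 22: tick 2 -> clock=21. purged={f.com}
Op 23: insert e.com -> 10.0.0.1 (expiry=21+8=29). clock=21
Op 24: tick 3 -> clock=24. purged={d.com}
Op 25: insert e.com -> 10.0.0.5 (expiry=24+1=25). clock=24
lookup e.com: present, ip=10.0.0.5 expiry=25 > clock=24

Answer: 10.0.0.5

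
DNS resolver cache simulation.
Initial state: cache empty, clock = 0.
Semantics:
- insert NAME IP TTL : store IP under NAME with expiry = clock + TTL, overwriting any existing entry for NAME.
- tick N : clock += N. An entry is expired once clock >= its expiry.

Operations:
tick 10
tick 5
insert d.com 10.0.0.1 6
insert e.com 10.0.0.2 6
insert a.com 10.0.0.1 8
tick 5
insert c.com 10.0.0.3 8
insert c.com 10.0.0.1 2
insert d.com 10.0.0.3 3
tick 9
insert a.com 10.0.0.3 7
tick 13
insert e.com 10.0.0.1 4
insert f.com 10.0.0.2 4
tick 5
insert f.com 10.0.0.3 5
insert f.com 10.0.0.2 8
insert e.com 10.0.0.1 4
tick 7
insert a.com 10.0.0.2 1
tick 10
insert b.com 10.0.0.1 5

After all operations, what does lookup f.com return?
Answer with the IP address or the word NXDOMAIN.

Answer: NXDOMAIN

Derivation:
Op 1: tick 10 -> clock=10.
Op 2: tick 5 -> clock=15.
Op 3: insert d.com -> 10.0.0.1 (expiry=15+6=21). clock=15
Op 4: insert e.com -> 10.0.0.2 (expiry=15+6=21). clock=15
Op 5: insert a.com -> 10.0.0.1 (expiry=15+8=23). clock=15
Op 6: tick 5 -> clock=20.
Op 7: insert c.com -> 10.0.0.3 (expiry=20+8=28). clock=20
Op 8: insert c.com -> 10.0.0.1 (expiry=20+2=22). clock=20
Op 9: insert d.com -> 10.0.0.3 (expiry=20+3=23). clock=20
Op 10: tick 9 -> clock=29. purged={a.com,c.com,d.com,e.com}
Op 11: insert a.com -> 10.0.0.3 (expiry=29+7=36). clock=29
Op 12: tick 13 -> clock=42. purged={a.com}
Op 13: insert e.com -> 10.0.0.1 (expiry=42+4=46). clock=42
Op 14: insert f.com -> 10.0.0.2 (expiry=42+4=46). clock=42
Op 15: tick 5 -> clock=47. purged={e.com,f.com}
Op 16: insert f.com -> 10.0.0.3 (expiry=47+5=52). clock=47
Op 17: insert f.com -> 10.0.0.2 (expiry=47+8=55). clock=47
Op 18: insert e.com -> 10.0.0.1 (expiry=47+4=51). clock=47
Op 19: tick 7 -> clock=54. purged={e.com}
Op 20: insert a.com -> 10.0.0.2 (expiry=54+1=55). clock=54
Op 21: tick 10 -> clock=64. purged={a.com,f.com}
Op 22: insert b.com -> 10.0.0.1 (expiry=64+5=69). clock=64
lookup f.com: not in cache (expired or never inserted)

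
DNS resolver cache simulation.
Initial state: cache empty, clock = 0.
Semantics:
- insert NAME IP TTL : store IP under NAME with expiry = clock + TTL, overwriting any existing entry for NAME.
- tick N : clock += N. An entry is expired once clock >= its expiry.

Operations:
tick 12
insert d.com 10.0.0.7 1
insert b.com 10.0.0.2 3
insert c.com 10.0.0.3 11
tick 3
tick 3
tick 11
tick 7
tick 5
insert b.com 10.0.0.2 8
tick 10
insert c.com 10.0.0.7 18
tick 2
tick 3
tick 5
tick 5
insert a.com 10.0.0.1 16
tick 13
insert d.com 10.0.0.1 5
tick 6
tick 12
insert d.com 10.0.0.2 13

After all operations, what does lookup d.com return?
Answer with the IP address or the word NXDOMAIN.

Op 1: tick 12 -> clock=12.
Op 2: insert d.com -> 10.0.0.7 (expiry=12+1=13). clock=12
Op 3: insert b.com -> 10.0.0.2 (expiry=12+3=15). clock=12
Op 4: insert c.com -> 10.0.0.3 (expiry=12+11=23). clock=12
Op 5: tick 3 -> clock=15. purged={b.com,d.com}
Op 6: tick 3 -> clock=18.
Op 7: tick 11 -> clock=29. purged={c.com}
Op 8: tick 7 -> clock=36.
Op 9: tick 5 -> clock=41.
Op 10: insert b.com -> 10.0.0.2 (expiry=41+8=49). clock=41
Op 11: tick 10 -> clock=51. purged={b.com}
Op 12: insert c.com -> 10.0.0.7 (expiry=51+18=69). clock=51
Op 13: tick 2 -> clock=53.
Op 14: tick 3 -> clock=56.
Op 15: tick 5 -> clock=61.
Op 16: tick 5 -> clock=66.
Op 17: insert a.com -> 10.0.0.1 (expiry=66+16=82). clock=66
Op 18: tick 13 -> clock=79. purged={c.com}
Op 19: insert d.com -> 10.0.0.1 (expiry=79+5=84). clock=79
Op 20: tick 6 -> clock=85. purged={a.com,d.com}
Op 21: tick 12 -> clock=97.
Op 22: insert d.com -> 10.0.0.2 (expiry=97+13=110). clock=97
lookup d.com: present, ip=10.0.0.2 expiry=110 > clock=97

Answer: 10.0.0.2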